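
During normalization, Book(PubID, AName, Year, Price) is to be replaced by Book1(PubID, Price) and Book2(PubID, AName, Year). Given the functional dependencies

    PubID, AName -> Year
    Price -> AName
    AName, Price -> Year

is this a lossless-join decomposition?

No

Common attributes: Book1 ∩ Book2 = {PubID}.
No dependency enlarges {PubID}, so (PubID)⁺ = {PubID}.
The closure contains neither all of Book1 = {PubID, Price} nor all of Book2 = {PubID, AName, Year}, so the common attributes are not a superkey of either fragment. The join is lossy.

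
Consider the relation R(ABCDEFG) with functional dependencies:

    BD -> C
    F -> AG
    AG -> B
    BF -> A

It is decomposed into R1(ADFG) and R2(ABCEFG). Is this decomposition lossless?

Common attributes: R1 ∩ R2 = {AFG}.
Closure of {AFG}: AG → B applies, adding B. So (AFG)⁺ = {ABFG}.
The closure contains neither all of R1 = {ADFG} nor all of R2 = {ABCEFG}, so the common attributes are not a superkey of either fragment. The join is lossy.

No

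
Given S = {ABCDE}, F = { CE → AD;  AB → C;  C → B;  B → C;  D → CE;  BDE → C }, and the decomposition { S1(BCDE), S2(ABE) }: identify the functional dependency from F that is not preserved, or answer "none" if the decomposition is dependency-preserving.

none

CE → AD: restricted closure across fragments reaches AD.
AB → C: restricted closure across fragments reaches C.
C → B lies within S1.
B → C lies within S1.
D → CE lies within S1.
BDE → C lies within S1.
Every dependency is enforceable on the fragments, so the decomposition is dependency-preserving.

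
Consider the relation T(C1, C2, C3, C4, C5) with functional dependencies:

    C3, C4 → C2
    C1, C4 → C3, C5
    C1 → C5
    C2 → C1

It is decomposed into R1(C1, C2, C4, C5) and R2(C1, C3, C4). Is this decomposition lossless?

Yes

Common attributes: R1 ∩ R2 = {C1, C4}.
Closure of {C1, C4}: C1, C4 → C3, C5 applies, adding C3, C5; C3, C4 → C2 applies, adding C2. So (C1, C4)⁺ = {C1, C2, C3, C4, C5}.
This closure contains every attribute of R1, so R1 ∩ R2 → R1. The join is lossless.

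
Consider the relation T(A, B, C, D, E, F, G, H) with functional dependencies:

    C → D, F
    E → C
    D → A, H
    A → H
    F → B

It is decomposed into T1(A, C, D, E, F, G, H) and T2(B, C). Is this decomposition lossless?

Common attributes: T1 ∩ T2 = {C}.
Closure of {C}: C → D, F applies, adding D, F; D → A, H applies, adding A, H; F → B applies, adding B. So (C)⁺ = {A, B, C, D, F, H}.
This closure contains every attribute of T2, so T1 ∩ T2 → T2. The join is lossless.

Yes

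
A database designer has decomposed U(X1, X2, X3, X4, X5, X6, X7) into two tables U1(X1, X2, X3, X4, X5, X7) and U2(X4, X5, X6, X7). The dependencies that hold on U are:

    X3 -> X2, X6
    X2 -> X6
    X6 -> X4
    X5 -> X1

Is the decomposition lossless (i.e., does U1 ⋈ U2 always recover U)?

No

Common attributes: U1 ∩ U2 = {X4, X5, X7}.
Closure of {X4, X5, X7}: X5 → X1 applies, adding X1. So (X4, X5, X7)⁺ = {X1, X4, X5, X7}.
The closure contains neither all of U1 = {X1, X2, X3, X4, X5, X7} nor all of U2 = {X4, X5, X6, X7}, so the common attributes are not a superkey of either fragment. The join is lossy.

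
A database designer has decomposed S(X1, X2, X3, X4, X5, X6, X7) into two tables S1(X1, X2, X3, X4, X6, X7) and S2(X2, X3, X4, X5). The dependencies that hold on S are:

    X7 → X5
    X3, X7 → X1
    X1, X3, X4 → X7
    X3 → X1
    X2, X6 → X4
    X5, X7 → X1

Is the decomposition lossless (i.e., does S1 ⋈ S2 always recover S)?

Yes

Common attributes: S1 ∩ S2 = {X2, X3, X4}.
Closure of {X2, X3, X4}: X3 → X1 applies, adding X1; X1, X3, X4 → X7 applies, adding X7; X7 → X5 applies, adding X5. So (X2, X3, X4)⁺ = {X1, X2, X3, X4, X5, X7}.
This closure contains every attribute of S2, so S1 ∩ S2 → S2. The join is lossless.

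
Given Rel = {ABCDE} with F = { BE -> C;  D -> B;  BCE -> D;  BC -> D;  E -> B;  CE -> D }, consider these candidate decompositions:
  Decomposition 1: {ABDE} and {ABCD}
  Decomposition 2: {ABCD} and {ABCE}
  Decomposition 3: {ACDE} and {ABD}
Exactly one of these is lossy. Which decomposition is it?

Decomposition 1

Decomposition 1: common = {ABD}, closure = {ABD} → lossy.
Decomposition 2: common = {ABC}, closure = {ABCD} → lossless.
Decomposition 3: common = {AD}, closure = {ABD} → lossless.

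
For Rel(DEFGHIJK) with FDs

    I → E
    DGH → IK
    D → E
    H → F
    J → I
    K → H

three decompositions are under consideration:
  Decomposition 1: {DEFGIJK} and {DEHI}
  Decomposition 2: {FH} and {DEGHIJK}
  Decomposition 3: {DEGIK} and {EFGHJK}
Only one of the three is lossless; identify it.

Decomposition 2

Decomposition 1: common = {DEI}, closure = {DEI} → lossy.
Decomposition 2: common = {H}, closure = {FH} → lossless.
Decomposition 3: common = {EGK}, closure = {EFGHK} → lossy.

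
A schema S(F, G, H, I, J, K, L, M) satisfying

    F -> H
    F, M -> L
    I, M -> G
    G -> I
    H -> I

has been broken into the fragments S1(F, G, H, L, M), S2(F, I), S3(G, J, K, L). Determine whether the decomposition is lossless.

No

Chase test. Columns are F, G, H, I, J, K, L, M; row i has aⱼ where attribute j ∈ Si, else bᵢⱼ.
Initial tableau (one row per fragment):
  row 1: a1 a2 a3 b14 b15 b16 a7 a8
  row 2: a1 b22 b23 a4 b25 b26 b27 b28
  row 3: b31 a2 b33 b34 a5 a6 a7 b38
Rows 1 and 2 agree on F; apply F→H and equate their H entries.
Rows 1 and 3 agree on G; apply G→I and equate their I entries.
Rows 1 and 2 agree on H; apply H→I and equate their I entries.
No row becomes fully distinguished — the join is lossy.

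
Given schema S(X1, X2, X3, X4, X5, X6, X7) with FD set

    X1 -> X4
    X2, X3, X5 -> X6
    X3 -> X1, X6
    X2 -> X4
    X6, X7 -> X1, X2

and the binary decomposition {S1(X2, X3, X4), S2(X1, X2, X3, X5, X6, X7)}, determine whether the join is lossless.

Yes

Common attributes: S1 ∩ S2 = {X2, X3}.
Closure of {X2, X3}: X3 → X1, X6 applies, adding X1, X6; X2 → X4 applies, adding X4. So (X2, X3)⁺ = {X1, X2, X3, X4, X6}.
This closure contains every attribute of S1, so S1 ∩ S2 → S1. The join is lossless.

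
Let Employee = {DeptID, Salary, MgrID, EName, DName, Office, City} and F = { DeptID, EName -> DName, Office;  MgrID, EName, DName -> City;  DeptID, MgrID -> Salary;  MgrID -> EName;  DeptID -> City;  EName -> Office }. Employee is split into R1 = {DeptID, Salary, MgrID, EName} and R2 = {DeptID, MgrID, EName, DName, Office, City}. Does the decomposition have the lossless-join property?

Common attributes: R1 ∩ R2 = {DeptID, MgrID, EName}.
Closure of {DeptID, MgrID, EName}: DeptID, EName → DName, Office applies, adding DName, Office; MgrID, EName, DName → City applies, adding City; DeptID, MgrID → Salary applies, adding Salary. So (DeptID, MgrID, EName)⁺ = {DeptID, Salary, MgrID, EName, DName, Office, City}.
This closure contains every attribute of R1, so R1 ∩ R2 → R1. The join is lossless.

Yes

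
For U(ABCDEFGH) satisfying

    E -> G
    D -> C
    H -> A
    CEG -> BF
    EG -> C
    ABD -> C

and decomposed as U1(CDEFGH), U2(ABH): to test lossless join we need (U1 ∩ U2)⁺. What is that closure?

AH

U1 ∩ U2 = {H}.
H → A applies, adding A
Closure: {AH}.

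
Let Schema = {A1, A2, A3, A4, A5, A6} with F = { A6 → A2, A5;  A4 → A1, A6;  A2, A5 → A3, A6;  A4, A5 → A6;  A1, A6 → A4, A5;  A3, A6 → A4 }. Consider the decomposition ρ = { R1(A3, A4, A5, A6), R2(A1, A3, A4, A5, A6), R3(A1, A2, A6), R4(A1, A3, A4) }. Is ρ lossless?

Chase test. Columns are A1, A2, A3, A4, A5, A6; row i has aⱼ where attribute j ∈ Ri, else bᵢⱼ.
Initial tableau (one row per fragment):
  row 1: b11 b12 a3 a4 a5 a6
  row 2: a1 b22 a3 a4 a5 a6
  row 3: a1 a2 b33 b34 b35 a6
  row 4: a1 b42 a3 a4 b45 b46
Rows 1 and 2 agree on A6; apply A6→A2, A5 and equate their A2, A5 entries.
Rows 1 and 3 agree on A6; apply A6→A2, A5 and equate their A2, A5 entries.
Rows 1 and 2 agree on A4; apply A4→A1, A6 and equate their A1, A6 entries.
Rows 1 and 4 agree on A4; apply A4→A1, A6 and equate their A1, A6 entries.
Rows 1 and 3 agree on A2, A5; apply A2, A5→A3, A6 and equate their A3, A6 entries.
Rows 1 and 3 agree on A1, A6; apply A1, A6→A4, A5 and equate their A4, A5 entries.
Rows 1 and 4 agree on A1, A6; apply A1, A6→A4, A5 and equate their A4, A5 entries.
Rows 1 and 4 agree on A6; apply A6→A2, A5 and equate their A2, A5 entries.
Row 1 is now all distinguished symbols — the join is lossless.

Yes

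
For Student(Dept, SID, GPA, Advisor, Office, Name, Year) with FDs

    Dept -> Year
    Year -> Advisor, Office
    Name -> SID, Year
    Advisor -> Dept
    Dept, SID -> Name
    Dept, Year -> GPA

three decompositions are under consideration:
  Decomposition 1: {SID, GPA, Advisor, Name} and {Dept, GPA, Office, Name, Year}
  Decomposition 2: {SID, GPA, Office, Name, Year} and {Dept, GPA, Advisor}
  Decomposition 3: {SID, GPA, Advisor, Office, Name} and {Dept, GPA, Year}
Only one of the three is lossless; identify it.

Decomposition 1

Decomposition 1: common = {GPA, Name}, closure = {Dept, SID, GPA, Advisor, Office, Name, Year} → lossless.
Decomposition 2: common = {GPA}, closure = {GPA} → lossy.
Decomposition 3: common = {GPA}, closure = {GPA} → lossy.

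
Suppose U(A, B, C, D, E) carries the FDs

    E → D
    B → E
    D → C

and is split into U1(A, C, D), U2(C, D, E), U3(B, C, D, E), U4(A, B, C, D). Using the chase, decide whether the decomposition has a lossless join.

Chase test. Columns are A, B, C, D, E; row i has aⱼ where attribute j ∈ Ui, else bᵢⱼ.
Initial tableau (one row per fragment):
  row 1: a1 b12 a3 a4 b15
  row 2: b21 b22 a3 a4 a5
  row 3: b31 a2 a3 a4 a5
  row 4: a1 a2 a3 a4 b45
Rows 3 and 4 agree on B; apply B→E and equate their E entries.
Row 4 is now all distinguished symbols — the join is lossless.

Yes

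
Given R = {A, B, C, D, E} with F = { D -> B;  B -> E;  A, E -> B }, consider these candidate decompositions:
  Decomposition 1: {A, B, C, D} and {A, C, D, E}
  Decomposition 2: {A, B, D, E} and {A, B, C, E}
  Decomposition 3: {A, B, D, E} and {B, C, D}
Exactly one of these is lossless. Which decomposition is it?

Decomposition 1: common = {A, C, D}, closure = {A, B, C, D, E} → lossless.
Decomposition 2: common = {A, B, E}, closure = {A, B, E} → lossy.
Decomposition 3: common = {B, D}, closure = {B, D, E} → lossy.

Decomposition 1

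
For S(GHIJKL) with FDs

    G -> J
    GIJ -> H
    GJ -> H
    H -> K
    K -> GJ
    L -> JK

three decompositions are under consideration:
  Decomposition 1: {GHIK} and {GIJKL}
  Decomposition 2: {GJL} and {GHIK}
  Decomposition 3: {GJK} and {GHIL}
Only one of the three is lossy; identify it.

Decomposition 2

Decomposition 1: common = {GIK}, closure = {GHIJK} → lossless.
Decomposition 2: common = {G}, closure = {GHJK} → lossy.
Decomposition 3: common = {G}, closure = {GHJK} → lossless.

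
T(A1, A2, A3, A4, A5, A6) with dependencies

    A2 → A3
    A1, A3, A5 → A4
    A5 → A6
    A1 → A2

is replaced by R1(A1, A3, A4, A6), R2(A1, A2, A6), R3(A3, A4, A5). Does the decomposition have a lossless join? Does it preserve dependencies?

lossy and not dependency-preserving

Lossless test (chase): Rows 1 and 2 agree on A1; apply A1→A2 and equate their A2 entries. Rows 1 and 2 agree on A2; apply A2→A3 and equate their A3 entries. No row becomes fully distinguished — the join is lossy.
Dependency preservation: the restricted closure of {A2} across the fragments never reaches {A3}, so A2 → A3 cannot be enforced without a join — not preserved.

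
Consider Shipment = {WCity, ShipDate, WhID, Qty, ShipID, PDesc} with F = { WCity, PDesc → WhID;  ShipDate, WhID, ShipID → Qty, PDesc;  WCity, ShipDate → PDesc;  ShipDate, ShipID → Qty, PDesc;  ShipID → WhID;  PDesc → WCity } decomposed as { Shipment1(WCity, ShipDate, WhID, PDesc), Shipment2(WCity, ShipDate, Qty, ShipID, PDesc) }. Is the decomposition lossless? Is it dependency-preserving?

Lossless test: (WCity, ShipDate, PDesc)⁺ = {WCity, ShipDate, WhID, PDesc}, which contains all of one fragment — lossless.
Dependency preservation: the restricted closure of {ShipID} across the fragments never reaches {WhID}, so ShipID → WhID cannot be enforced without a join — not preserved.

lossless but not dependency-preserving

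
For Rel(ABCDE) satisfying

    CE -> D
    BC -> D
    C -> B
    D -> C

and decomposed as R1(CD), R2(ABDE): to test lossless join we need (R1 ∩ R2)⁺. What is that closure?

R1 ∩ R2 = {D}.
D → C applies, adding C
C → B applies, adding B
Closure: {BCD}.

BCD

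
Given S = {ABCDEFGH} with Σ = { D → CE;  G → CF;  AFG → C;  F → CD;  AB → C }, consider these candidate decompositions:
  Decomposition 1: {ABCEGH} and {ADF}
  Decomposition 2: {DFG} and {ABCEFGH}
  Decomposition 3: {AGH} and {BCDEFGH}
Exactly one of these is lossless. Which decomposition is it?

Decomposition 2

Decomposition 1: common = {A}, closure = {A} → lossy.
Decomposition 2: common = {FG}, closure = {CDEFG} → lossless.
Decomposition 3: common = {GH}, closure = {CDEFGH} → lossy.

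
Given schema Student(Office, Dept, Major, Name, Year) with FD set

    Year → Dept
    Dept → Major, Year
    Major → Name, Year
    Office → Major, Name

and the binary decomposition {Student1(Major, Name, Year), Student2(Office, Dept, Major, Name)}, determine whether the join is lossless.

Yes

Common attributes: Student1 ∩ Student2 = {Major, Name}.
Closure of {Major, Name}: Major → Name, Year applies, adding Year; Year → Dept applies, adding Dept. So (Major, Name)⁺ = {Dept, Major, Name, Year}.
This closure contains every attribute of Student1, so Student1 ∩ Student2 → Student1. The join is lossless.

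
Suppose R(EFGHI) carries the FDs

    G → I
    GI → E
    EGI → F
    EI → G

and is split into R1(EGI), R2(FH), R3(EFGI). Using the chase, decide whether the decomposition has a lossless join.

Chase test. Columns are EFGHI; row i has aⱼ where attribute j ∈ Ri, else bᵢⱼ.
Initial tableau (one row per fragment):
  row 1: a1 b12 a3 b14 a5
  row 2: b21 a2 b23 a4 b25
  row 3: a1 a2 a3 b34 a5
Rows 1 and 3 agree on EGI; apply EGI→F and equate their F entries.
No row becomes fully distinguished — the join is lossy.

No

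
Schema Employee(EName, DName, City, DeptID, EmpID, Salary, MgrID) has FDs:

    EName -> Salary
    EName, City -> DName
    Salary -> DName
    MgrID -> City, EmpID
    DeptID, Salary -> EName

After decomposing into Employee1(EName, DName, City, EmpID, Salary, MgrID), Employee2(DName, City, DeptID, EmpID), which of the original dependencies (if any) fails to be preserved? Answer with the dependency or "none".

Check DeptID, Salary → EName: no single fragment contains all of {EName, DeptID, Salary}, and the restricted closure of {DeptID, Salary} across the fragments never reaches {EName}.
EName → Salary is preserved.
EName, City → DName is preserved.
Salary → DName is preserved.
MgrID → City, EmpID is preserved.

DeptID, Salary -> EName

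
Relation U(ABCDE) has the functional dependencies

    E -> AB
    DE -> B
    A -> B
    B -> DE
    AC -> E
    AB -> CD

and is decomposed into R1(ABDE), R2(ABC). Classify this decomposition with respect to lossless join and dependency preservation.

lossless and dependency-preserving

Lossless test: (AB)⁺ = {ABCDE}, which contains all of one fragment — lossless.
Dependency preservation: AC → E; AB → CD are not contained in any single fragment, but the restricted closure of each left-hand side across the fragments still reaches the right-hand side; the remaining FDs each lie inside some fragment. All dependencies are preserved.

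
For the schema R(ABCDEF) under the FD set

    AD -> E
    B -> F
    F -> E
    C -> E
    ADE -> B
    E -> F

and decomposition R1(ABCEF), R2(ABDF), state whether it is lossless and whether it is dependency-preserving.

Lossless test: (ABF)⁺ = {ABEF}, which is a superkey of neither fragment — lossy.
Dependency preservation: AD → E; ADE → B are not contained in any single fragment, but the restricted closure of each left-hand side across the fragments still reaches the right-hand side; the remaining FDs each lie inside some fragment. All dependencies are preserved.

lossy but dependency-preserving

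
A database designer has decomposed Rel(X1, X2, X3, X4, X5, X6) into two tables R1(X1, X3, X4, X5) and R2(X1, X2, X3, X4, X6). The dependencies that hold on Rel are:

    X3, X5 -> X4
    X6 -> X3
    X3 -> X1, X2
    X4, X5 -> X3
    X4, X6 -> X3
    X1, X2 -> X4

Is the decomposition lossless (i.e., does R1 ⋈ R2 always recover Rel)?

Common attributes: R1 ∩ R2 = {X1, X3, X4}.
Closure of {X1, X3, X4}: X3 → X1, X2 applies, adding X2. So (X1, X3, X4)⁺ = {X1, X2, X3, X4}.
The closure contains neither all of R1 = {X1, X3, X4, X5} nor all of R2 = {X1, X2, X3, X4, X6}, so the common attributes are not a superkey of either fragment. The join is lossy.

No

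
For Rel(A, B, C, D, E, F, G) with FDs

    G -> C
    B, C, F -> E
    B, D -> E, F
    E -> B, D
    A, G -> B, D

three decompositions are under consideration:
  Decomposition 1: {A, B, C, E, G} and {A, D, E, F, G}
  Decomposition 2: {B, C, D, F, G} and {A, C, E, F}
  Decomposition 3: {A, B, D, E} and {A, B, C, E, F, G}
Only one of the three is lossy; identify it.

Decomposition 1: common = {A, E, G}, closure = {A, B, C, D, E, F, G} → lossless.
Decomposition 2: common = {C, F}, closure = {C, F} → lossy.
Decomposition 3: common = {A, B, E}, closure = {A, B, D, E, F} → lossless.

Decomposition 2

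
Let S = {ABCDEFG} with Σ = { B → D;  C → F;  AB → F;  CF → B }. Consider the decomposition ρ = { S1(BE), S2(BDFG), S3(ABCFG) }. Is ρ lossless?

Chase test. Columns are ABCDEFG; row i has aⱼ where attribute j ∈ Si, else bᵢⱼ.
Initial tableau (one row per fragment):
  row 1: b11 a2 b13 b14 a5 b16 b17
  row 2: b21 a2 b23 a4 b25 a6 a7
  row 3: a1 a2 a3 b34 b35 a6 a7
Rows 1 and 2 agree on B; apply B→D and equate their D entries.
Rows 1 and 3 agree on B; apply B→D and equate their D entries.
No row becomes fully distinguished — the join is lossy.

No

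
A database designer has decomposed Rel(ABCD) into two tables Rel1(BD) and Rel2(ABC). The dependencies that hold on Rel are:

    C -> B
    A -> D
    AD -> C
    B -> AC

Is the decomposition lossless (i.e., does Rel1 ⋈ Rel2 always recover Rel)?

Common attributes: Rel1 ∩ Rel2 = {B}.
Closure of {B}: B → AC applies, adding AC; A → D applies, adding D. So (B)⁺ = {ABCD}.
This closure contains every attribute of Rel1, so Rel1 ∩ Rel2 → Rel1. The join is lossless.

Yes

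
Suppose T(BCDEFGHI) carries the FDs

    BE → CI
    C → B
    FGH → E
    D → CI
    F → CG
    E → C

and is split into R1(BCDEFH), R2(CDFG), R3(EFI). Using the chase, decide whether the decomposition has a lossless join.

Chase test. Columns are BCDEFGHI; row i has aⱼ where attribute j ∈ Ri, else bᵢⱼ.
Initial tableau (one row per fragment):
  row 1: a1 a2 a3 a4 a5 b16 a7 b18
  row 2: b21 a2 a3 b24 a5 a6 b27 b28
  row 3: b31 b32 b33 a4 a5 b36 b37 a8
Rows 1 and 2 agree on C; apply C→B and equate their B entries.
Rows 1 and 2 agree on D; apply D→CI and equate their CI entries.
Rows 1 and 2 agree on F; apply F→CG and equate their CG entries.
Rows 1 and 3 agree on F; apply F→CG and equate their CG entries.
Rows 1 and 3 agree on C; apply C→B and equate their B entries.
Rows 1 and 3 agree on BE; apply BE→CI and equate their CI entries.
Row 1 is now all distinguished symbols — the join is lossless.

Yes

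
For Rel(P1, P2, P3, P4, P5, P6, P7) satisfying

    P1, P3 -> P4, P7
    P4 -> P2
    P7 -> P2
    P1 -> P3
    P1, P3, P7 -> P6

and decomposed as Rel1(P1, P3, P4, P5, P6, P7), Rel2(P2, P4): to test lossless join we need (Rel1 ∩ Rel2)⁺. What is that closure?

Rel1 ∩ Rel2 = {P4}.
P4 → P2 applies, adding P2
Closure: {P2, P4}.

P2, P4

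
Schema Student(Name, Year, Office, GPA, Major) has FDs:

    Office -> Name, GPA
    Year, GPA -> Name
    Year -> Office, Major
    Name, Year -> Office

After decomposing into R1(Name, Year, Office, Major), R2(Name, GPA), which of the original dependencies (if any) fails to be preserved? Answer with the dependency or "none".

Check Office → Name, GPA: no single fragment contains all of {Name, Office, GPA}, and the restricted closure of {Office} across the fragments never reaches {Name, GPA}.
Year, GPA → Name is preserved.
Year → Office, Major is preserved.
Name, Year → Office is preserved.

Office -> Name, GPA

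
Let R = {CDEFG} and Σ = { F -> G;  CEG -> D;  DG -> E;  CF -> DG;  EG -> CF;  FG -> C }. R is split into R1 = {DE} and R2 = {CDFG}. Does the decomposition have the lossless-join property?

No

Common attributes: R1 ∩ R2 = {D}.
No dependency enlarges {D}, so (D)⁺ = {D}.
The closure contains neither all of R1 = {DE} nor all of R2 = {CDFG}, so the common attributes are not a superkey of either fragment. The join is lossy.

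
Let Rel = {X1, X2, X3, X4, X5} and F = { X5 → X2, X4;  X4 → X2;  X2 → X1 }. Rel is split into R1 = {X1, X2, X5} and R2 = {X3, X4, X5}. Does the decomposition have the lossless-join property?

Yes

Common attributes: R1 ∩ R2 = {X5}.
Closure of {X5}: X5 → X2, X4 applies, adding X2, X4; X2 → X1 applies, adding X1. So (X5)⁺ = {X1, X2, X4, X5}.
This closure contains every attribute of R1, so R1 ∩ R2 → R1. The join is lossless.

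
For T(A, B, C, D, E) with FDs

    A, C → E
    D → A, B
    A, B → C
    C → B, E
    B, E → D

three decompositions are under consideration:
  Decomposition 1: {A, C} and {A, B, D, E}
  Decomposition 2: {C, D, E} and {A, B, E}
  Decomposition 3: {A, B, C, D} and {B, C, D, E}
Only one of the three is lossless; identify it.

Decomposition 3

Decomposition 1: common = {A}, closure = {A} → lossy.
Decomposition 2: common = {E}, closure = {E} → lossy.
Decomposition 3: common = {B, C, D}, closure = {A, B, C, D, E} → lossless.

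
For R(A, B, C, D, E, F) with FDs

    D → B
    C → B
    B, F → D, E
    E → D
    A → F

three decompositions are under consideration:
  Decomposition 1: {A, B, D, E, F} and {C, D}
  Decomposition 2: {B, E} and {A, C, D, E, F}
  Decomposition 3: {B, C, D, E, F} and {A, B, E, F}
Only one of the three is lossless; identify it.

Decomposition 2

Decomposition 1: common = {D}, closure = {B, D} → lossy.
Decomposition 2: common = {E}, closure = {B, D, E} → lossless.
Decomposition 3: common = {B, E, F}, closure = {B, D, E, F} → lossy.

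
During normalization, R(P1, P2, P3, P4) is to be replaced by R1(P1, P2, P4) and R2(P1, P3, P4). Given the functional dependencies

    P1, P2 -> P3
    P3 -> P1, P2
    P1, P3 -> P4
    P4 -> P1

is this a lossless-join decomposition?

Common attributes: R1 ∩ R2 = {P1, P4}.
No dependency enlarges {P1, P4}, so (P1, P4)⁺ = {P1, P4}.
The closure contains neither all of R1 = {P1, P2, P4} nor all of R2 = {P1, P3, P4}, so the common attributes are not a superkey of either fragment. The join is lossy.

No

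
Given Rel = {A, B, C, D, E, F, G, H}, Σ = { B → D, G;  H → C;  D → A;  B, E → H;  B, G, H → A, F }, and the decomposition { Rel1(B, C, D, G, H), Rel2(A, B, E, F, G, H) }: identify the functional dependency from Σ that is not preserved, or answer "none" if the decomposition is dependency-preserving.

Check D → A: no single fragment contains all of {A, D}, and the restricted closure of {D} across the fragments never reaches {A}.
B → D, G is preserved.
H → C is preserved.
B, E → H is preserved.
B, G, H → A, F is preserved.

D → A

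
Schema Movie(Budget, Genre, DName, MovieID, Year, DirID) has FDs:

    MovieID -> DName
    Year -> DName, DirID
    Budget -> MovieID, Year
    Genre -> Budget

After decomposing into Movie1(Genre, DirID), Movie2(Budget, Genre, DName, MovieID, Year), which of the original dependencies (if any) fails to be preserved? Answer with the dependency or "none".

Check Year → DName, DirID: no single fragment contains all of {DName, Year, DirID}, and the restricted closure of {Year} across the fragments never reaches {DName, DirID}.
MovieID → DName is preserved.
Budget → MovieID, Year is preserved.
Genre → Budget is preserved.

Year -> DName, DirID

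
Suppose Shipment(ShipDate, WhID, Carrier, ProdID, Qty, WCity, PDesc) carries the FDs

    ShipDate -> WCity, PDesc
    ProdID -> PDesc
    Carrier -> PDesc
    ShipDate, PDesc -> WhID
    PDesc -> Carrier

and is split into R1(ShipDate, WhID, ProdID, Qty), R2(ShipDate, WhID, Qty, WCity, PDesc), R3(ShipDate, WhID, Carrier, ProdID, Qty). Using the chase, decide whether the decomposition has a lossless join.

Chase test. Columns are ShipDate, WhID, Carrier, ProdID, Qty, WCity, PDesc; row i has aⱼ where attribute j ∈ Ri, else bᵢⱼ.
Initial tableau (one row per fragment):
  row 1: a1 a2 b13 a4 a5 b16 b17
  row 2: a1 a2 b23 b24 a5 a6 a7
  row 3: a1 a2 a3 a4 a5 b36 b37
Rows 1 and 2 agree on ShipDate; apply ShipDate→WCity, PDesc and equate their WCity, PDesc entries.
Rows 1 and 3 agree on ShipDate; apply ShipDate→WCity, PDesc and equate their WCity, PDesc entries.
Rows 1 and 2 agree on PDesc; apply PDesc→Carrier and equate their Carrier entries.
Rows 1 and 3 agree on PDesc; apply PDesc→Carrier and equate their Carrier entries.
Row 1 is now all distinguished symbols — the join is lossless.

Yes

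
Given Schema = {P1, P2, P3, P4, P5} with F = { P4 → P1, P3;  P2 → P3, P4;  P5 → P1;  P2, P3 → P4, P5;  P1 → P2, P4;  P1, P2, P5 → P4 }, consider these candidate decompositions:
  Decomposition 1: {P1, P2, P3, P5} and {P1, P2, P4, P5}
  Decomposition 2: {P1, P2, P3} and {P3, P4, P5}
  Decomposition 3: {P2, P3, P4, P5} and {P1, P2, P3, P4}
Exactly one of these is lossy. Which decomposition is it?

Decomposition 2

Decomposition 1: common = {P1, P2, P5}, closure = {P1, P2, P3, P4, P5} → lossless.
Decomposition 2: common = {P3}, closure = {P3} → lossy.
Decomposition 3: common = {P2, P3, P4}, closure = {P1, P2, P3, P4, P5} → lossless.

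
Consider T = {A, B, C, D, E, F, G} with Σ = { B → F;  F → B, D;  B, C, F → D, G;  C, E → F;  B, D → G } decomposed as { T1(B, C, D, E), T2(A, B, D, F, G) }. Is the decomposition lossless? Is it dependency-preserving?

lossy but dependency-preserving

Lossless test: (B, D)⁺ = {B, D, F, G}, which is a superkey of neither fragment — lossy.
Dependency preservation: B, C, F → D, G; C, E → F are not contained in any single fragment, but the restricted closure of each left-hand side across the fragments still reaches the right-hand side; the remaining FDs each lie inside some fragment. All dependencies are preserved.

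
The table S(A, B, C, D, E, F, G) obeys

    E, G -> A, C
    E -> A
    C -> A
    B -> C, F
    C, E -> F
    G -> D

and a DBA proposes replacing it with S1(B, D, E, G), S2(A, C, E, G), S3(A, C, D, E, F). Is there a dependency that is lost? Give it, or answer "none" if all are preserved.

B -> C, F

Check B → C, F: no single fragment contains all of {B, C, F}, and the restricted closure of {B} across the fragments never reaches {C, F}.
E, G → A, C is preserved.
E → A is preserved.
C → A is preserved.
C, E → F is preserved.
G → D is preserved.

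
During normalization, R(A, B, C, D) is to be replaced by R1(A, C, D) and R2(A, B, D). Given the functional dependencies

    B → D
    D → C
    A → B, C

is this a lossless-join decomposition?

Common attributes: R1 ∩ R2 = {A, D}.
Closure of {A, D}: D → C applies, adding C; A → B, C applies, adding B. So (A, D)⁺ = {A, B, C, D}.
This closure contains every attribute of R1, so R1 ∩ R2 → R1. The join is lossless.

Yes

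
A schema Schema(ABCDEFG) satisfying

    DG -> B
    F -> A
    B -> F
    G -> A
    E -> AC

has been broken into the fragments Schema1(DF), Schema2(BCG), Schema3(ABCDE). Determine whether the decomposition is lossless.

Chase test. Columns are ABCDEFG; row i has aⱼ where attribute j ∈ Schemai, else bᵢⱼ.
Initial tableau (one row per fragment):
  row 1: b11 b12 b13 a4 b15 a6 b17
  row 2: b21 a2 a3 b24 b25 b26 a7
  row 3: a1 a2 a3 a4 a5 b36 b37
Rows 2 and 3 agree on B; apply B→F and equate their F entries.
Rows 2 and 3 agree on F; apply F→A and equate their A entries.
No row becomes fully distinguished — the join is lossy.

No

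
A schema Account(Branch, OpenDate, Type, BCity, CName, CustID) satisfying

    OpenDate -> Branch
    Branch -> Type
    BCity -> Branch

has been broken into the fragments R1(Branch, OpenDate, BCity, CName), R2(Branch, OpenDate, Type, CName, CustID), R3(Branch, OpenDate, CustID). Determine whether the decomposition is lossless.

No

Chase test. Columns are Branch, OpenDate, Type, BCity, CName, CustID; row i has aⱼ where attribute j ∈ Ri, else bᵢⱼ.
Initial tableau (one row per fragment):
  row 1: a1 a2 b13 a4 a5 b16
  row 2: a1 a2 a3 b24 a5 a6
  row 3: a1 a2 b33 b34 b35 a6
Rows 1 and 2 agree on Branch; apply Branch→Type and equate their Type entries.
Rows 1 and 3 agree on Branch; apply Branch→Type and equate their Type entries.
No row becomes fully distinguished — the join is lossy.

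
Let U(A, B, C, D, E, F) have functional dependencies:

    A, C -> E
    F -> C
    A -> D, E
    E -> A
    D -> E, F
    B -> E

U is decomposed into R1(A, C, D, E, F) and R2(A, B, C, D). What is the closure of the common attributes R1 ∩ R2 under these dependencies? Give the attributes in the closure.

R1 ∩ R2 = {A, C, D}.
A, C → E applies, adding E
D → E, F applies, adding F
Closure: {A, C, D, E, F}.

A, C, D, E, F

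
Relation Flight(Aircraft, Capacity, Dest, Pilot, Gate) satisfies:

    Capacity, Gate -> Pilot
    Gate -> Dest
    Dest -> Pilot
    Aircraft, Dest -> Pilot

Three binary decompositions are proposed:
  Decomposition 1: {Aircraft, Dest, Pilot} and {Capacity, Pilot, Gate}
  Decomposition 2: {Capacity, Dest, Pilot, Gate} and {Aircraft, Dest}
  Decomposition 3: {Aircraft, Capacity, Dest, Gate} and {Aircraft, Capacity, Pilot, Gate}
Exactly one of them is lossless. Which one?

Decomposition 1: common = {Pilot}, closure = {Pilot} → lossy.
Decomposition 2: common = {Dest}, closure = {Dest, Pilot} → lossy.
Decomposition 3: common = {Aircraft, Capacity, Gate}, closure = {Aircraft, Capacity, Dest, Pilot, Gate} → lossless.

Decomposition 3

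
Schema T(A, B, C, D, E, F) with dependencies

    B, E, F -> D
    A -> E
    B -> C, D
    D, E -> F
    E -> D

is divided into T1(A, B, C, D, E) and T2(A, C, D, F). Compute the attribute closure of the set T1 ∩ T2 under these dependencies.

A, C, D, E, F

T1 ∩ T2 = {A, C, D}.
A → E applies, adding E
D, E → F applies, adding F
Closure: {A, C, D, E, F}.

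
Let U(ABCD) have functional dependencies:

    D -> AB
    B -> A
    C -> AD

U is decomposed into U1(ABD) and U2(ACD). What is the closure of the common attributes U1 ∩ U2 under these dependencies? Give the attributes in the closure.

U1 ∩ U2 = {AD}.
D → AB applies, adding B
Closure: {ABD}.

ABD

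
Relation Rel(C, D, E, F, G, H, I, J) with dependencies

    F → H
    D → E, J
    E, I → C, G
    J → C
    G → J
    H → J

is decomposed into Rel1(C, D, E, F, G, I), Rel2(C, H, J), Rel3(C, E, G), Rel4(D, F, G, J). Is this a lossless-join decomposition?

Chase test. Columns are C, D, E, F, G, H, I, J; row i has aⱼ where attribute j ∈ Reli, else bᵢⱼ.
Initial tableau (one row per fragment):
  row 1: a1 a2 a3 a4 a5 b16 a7 b18
  row 2: a1 b22 b23 b24 b25 a6 b27 a8
  row 3: a1 b32 a3 b34 a5 b36 b37 b38
  row 4: b41 a2 b43 a4 a5 b46 b47 a8
Rows 1 and 4 agree on F; apply F→H and equate their H entries.
Rows 1 and 4 agree on D; apply D→E, J and equate their E, J entries.
Rows 1 and 4 agree on J; apply J→C and equate their C entries.
Rows 1 and 3 agree on G; apply G→J and equate their J entries.
No row becomes fully distinguished — the join is lossy.

No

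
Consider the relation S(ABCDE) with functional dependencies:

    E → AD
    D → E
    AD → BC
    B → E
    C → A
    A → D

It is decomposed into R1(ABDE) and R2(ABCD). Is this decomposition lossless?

Common attributes: R1 ∩ R2 = {ABD}.
Closure of {ABD}: D → E applies, adding E; AD → BC applies, adding C. So (ABD)⁺ = {ABCDE}.
This closure contains every attribute of R1, so R1 ∩ R2 → R1. The join is lossless.

Yes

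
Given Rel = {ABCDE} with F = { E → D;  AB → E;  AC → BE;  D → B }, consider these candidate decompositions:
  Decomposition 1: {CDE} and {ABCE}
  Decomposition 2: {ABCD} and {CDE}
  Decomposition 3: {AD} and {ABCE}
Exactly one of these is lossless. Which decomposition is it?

Decomposition 1: common = {CE}, closure = {BCDE} → lossless.
Decomposition 2: common = {CD}, closure = {BCD} → lossy.
Decomposition 3: common = {A}, closure = {A} → lossy.

Decomposition 1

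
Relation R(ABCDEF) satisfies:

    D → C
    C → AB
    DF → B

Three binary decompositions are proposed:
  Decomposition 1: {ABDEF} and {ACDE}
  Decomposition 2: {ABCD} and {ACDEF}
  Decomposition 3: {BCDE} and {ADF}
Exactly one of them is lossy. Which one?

Decomposition 1: common = {ADE}, closure = {ABCDE} → lossless.
Decomposition 2: common = {ACD}, closure = {ABCD} → lossless.
Decomposition 3: common = {D}, closure = {ABCD} → lossy.

Decomposition 3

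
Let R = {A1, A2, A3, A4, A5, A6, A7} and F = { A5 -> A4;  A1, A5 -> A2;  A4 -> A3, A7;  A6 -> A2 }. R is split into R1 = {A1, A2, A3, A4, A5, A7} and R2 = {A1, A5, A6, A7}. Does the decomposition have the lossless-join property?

Common attributes: R1 ∩ R2 = {A1, A5, A7}.
Closure of {A1, A5, A7}: A5 → A4 applies, adding A4; A1, A5 → A2 applies, adding A2; A4 → A3, A7 applies, adding A3. So (A1, A5, A7)⁺ = {A1, A2, A3, A4, A5, A7}.
This closure contains every attribute of R1, so R1 ∩ R2 → R1. The join is lossless.

Yes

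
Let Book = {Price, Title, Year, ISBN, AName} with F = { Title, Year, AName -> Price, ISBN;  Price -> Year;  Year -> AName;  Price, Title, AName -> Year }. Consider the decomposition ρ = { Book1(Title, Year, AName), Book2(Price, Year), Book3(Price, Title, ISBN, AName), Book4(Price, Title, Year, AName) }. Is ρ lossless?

Yes

Chase test. Columns are Price, Title, Year, ISBN, AName; row i has aⱼ where attribute j ∈ Booki, else bᵢⱼ.
Initial tableau (one row per fragment):
  row 1: b11 a2 a3 b14 a5
  row 2: a1 b22 a3 b24 b25
  row 3: a1 a2 b33 a4 a5
  row 4: a1 a2 a3 b44 a5
Rows 1 and 4 agree on Title, Year, AName; apply Title, Year, AName→Price, ISBN and equate their Price, ISBN entries.
Rows 1 and 3 agree on Price; apply Price→Year and equate their Year entries.
Rows 1 and 2 agree on Year; apply Year→AName and equate their AName entries.
Rows 1 and 3 agree on Title, Year, AName; apply Title, Year, AName→Price, ISBN and equate their Price, ISBN entries.
Row 1 is now all distinguished symbols — the join is lossless.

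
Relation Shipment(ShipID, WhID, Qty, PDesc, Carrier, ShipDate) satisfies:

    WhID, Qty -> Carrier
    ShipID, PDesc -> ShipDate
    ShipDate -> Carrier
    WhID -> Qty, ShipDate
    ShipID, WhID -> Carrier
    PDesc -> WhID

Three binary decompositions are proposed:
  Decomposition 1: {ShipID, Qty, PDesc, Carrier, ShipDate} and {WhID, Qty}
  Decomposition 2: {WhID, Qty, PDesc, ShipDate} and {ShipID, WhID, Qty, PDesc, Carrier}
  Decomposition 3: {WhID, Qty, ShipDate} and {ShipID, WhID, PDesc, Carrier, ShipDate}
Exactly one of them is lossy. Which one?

Decomposition 1

Decomposition 1: common = {Qty}, closure = {Qty} → lossy.
Decomposition 2: common = {WhID, Qty, PDesc}, closure = {WhID, Qty, PDesc, Carrier, ShipDate} → lossless.
Decomposition 3: common = {WhID, ShipDate}, closure = {WhID, Qty, Carrier, ShipDate} → lossless.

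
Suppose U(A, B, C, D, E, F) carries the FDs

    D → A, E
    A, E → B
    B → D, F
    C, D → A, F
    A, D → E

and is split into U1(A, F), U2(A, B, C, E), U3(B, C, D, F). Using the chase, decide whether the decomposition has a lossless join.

Chase test. Columns are A, B, C, D, E, F; row i has aⱼ where attribute j ∈ Ui, else bᵢⱼ.
Initial tableau (one row per fragment):
  row 1: a1 b12 b13 b14 b15 a6
  row 2: a1 a2 a3 b24 a5 b26
  row 3: b31 a2 a3 a4 b35 a6
Rows 2 and 3 agree on B; apply B→D, F and equate their D, F entries.
Rows 2 and 3 agree on C, D; apply C, D→A, F and equate their A, F entries.
Rows 2 and 3 agree on A, D; apply A, D→E and equate their E entries.
Row 2 is now all distinguished symbols — the join is lossless.

Yes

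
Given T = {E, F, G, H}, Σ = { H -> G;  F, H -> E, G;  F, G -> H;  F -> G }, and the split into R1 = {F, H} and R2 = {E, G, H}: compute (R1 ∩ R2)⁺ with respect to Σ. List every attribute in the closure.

G, H

R1 ∩ R2 = {H}.
H → G applies, adding G
Closure: {G, H}.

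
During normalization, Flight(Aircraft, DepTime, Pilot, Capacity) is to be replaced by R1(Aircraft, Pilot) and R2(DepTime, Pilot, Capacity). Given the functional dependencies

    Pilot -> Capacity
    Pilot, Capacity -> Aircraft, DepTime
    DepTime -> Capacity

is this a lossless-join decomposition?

Common attributes: R1 ∩ R2 = {Pilot}.
Closure of {Pilot}: Pilot → Capacity applies, adding Capacity; Pilot, Capacity → Aircraft, DepTime applies, adding Aircraft, DepTime. So (Pilot)⁺ = {Aircraft, DepTime, Pilot, Capacity}.
This closure contains every attribute of R1, so R1 ∩ R2 → R1. The join is lossless.

Yes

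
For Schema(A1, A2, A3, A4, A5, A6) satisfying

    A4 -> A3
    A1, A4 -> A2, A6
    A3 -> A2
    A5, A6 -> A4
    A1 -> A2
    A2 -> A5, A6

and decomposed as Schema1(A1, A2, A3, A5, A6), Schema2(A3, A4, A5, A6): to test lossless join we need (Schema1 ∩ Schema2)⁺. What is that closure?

Schema1 ∩ Schema2 = {A3, A5, A6}.
A3 → A2 applies, adding A2
A5, A6 → A4 applies, adding A4
Closure: {A2, A3, A4, A5, A6}.

A2, A3, A4, A5, A6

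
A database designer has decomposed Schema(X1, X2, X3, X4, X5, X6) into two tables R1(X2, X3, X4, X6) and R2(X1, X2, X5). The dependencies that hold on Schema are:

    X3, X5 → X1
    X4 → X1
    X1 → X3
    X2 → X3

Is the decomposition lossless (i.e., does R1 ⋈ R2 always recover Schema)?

No

Common attributes: R1 ∩ R2 = {X2}.
Closure of {X2}: X2 → X3 applies, adding X3. So (X2)⁺ = {X2, X3}.
The closure contains neither all of R1 = {X2, X3, X4, X6} nor all of R2 = {X1, X2, X5}, so the common attributes are not a superkey of either fragment. The join is lossy.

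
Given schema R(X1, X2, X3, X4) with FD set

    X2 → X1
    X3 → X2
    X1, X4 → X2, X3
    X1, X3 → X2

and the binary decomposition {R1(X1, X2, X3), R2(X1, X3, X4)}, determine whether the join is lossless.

Common attributes: R1 ∩ R2 = {X1, X3}.
Closure of {X1, X3}: X3 → X2 applies, adding X2. So (X1, X3)⁺ = {X1, X2, X3}.
This closure contains every attribute of R1, so R1 ∩ R2 → R1. The join is lossless.

Yes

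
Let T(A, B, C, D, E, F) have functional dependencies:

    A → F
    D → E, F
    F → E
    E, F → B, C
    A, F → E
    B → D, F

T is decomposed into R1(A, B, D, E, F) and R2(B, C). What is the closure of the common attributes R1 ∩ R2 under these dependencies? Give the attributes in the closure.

R1 ∩ R2 = {B}.
B → D, F applies, adding D, F
D → E, F applies, adding E
E, F → B, C applies, adding C
Closure: {B, C, D, E, F}.

B, C, D, E, F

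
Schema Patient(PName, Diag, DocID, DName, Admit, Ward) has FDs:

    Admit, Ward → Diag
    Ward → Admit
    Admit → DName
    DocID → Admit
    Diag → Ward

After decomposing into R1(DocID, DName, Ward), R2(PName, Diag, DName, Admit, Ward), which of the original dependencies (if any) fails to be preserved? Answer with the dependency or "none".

Check DocID → Admit: no single fragment contains all of {DocID, Admit}, and the restricted closure of {DocID} across the fragments never reaches {Admit}.
Admit, Ward → Diag is preserved.
Ward → Admit is preserved.
Admit → DName is preserved.
Diag → Ward is preserved.

DocID → Admit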